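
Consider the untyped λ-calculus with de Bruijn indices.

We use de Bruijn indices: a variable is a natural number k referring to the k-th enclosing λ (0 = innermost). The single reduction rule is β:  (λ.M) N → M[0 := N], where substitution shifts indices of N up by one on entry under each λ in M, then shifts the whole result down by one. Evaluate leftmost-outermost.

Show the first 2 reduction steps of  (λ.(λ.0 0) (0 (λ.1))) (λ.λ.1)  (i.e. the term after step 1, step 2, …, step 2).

  start: (λ.(λ.0 0) (0 (λ.1))) (λ.λ.1)
  →1  (λ.0 0) ((λ.λ.1) (λ.λ.λ.1))
  →2  (λ.λ.1) (λ.λ.λ.1) ((λ.λ.1) (λ.λ.λ.1))

Answer: after 2 steps: (λ.λ.1) (λ.λ.λ.1) ((λ.λ.1) (λ.λ.λ.1))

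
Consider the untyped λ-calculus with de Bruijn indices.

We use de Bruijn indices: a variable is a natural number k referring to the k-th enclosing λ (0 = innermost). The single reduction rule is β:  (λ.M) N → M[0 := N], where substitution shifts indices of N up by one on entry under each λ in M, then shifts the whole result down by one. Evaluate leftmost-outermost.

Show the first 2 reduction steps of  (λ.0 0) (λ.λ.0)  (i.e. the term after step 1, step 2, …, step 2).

Answer: after 2 steps: λ.0

Derivation:
  start: (λ.0 0) (λ.λ.0)
  [1] (λ.λ.0) (λ.λ.0)
  [2] λ.0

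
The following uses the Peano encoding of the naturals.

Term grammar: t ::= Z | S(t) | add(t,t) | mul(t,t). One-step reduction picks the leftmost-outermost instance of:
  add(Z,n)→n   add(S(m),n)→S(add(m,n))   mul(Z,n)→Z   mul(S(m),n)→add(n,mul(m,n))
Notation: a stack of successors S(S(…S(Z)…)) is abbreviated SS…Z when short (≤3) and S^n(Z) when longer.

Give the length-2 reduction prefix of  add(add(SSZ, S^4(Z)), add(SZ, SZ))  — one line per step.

  start: add(add(SSZ, S^4(Z)), add(SZ, SZ))
  [1] add(S(add(SZ, S^4(Z))), add(SZ, SZ))
  [2] S(add(add(SZ, S^4(Z)), add(SZ, SZ)))

Answer: after 2 steps: S(add(add(SZ, S^4(Z)), add(SZ, SZ)))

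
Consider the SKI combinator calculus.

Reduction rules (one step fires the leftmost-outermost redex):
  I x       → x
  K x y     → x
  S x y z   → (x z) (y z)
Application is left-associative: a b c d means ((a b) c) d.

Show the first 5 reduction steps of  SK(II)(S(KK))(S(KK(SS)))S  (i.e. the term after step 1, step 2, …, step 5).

  start: SK(II)(S(KK))(S(KK(SS)))S
  →1  K(S(KK))(II(S(KK)))(S(KK(SS)))S
  →2  S(KK)(S(KK(SS)))S
  →3  KKS(S(KK(SS))S)
  →4  K(S(KK(SS))S)
  →5  K(SKS)

Answer: after 5 steps: K(SKS)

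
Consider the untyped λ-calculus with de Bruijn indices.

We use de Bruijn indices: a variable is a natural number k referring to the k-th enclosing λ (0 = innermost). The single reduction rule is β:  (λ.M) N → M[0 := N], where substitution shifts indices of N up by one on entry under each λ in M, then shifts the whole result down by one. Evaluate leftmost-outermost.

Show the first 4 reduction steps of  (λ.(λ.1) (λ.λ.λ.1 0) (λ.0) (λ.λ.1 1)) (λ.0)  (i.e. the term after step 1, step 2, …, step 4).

  start: (λ.(λ.1) (λ.λ.λ.1 0) (λ.0) (λ.λ.1 1)) (λ.0)
  step 1: (λ.λ.0) (λ.λ.λ.1 0) (λ.0) (λ.λ.1 1)
  step 2: (λ.0) (λ.0) (λ.λ.1 1)
  step 3: (λ.0) (λ.λ.1 1)
  step 4: λ.λ.1 1

Answer: after 4 steps: λ.λ.1 1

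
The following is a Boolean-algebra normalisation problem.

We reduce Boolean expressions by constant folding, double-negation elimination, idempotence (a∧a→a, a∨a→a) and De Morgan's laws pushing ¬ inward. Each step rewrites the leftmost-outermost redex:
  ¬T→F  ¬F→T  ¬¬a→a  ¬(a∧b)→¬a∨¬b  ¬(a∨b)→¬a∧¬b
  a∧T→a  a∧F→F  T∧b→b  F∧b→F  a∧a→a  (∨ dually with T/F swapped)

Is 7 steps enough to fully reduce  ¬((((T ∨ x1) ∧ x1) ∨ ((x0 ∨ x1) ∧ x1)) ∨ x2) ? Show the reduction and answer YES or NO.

  start: ¬((((T ∨ x1) ∧ x1) ∨ ((x0 ∨ x1) ∧ x1)) ∨ x2)
  step 1: ¬(((T ∨ x1) ∧ x1) ∨ ((x0 ∨ x1) ∧ x1)) ∧ ¬x2
  step 2: (¬((T ∨ x1) ∧ x1) ∧ ¬((x0 ∨ x1) ∧ x1)) ∧ ¬x2
  step 3: ((¬(T ∨ x1) ∨ ¬x1) ∧ ¬((x0 ∨ x1) ∧ x1)) ∧ ¬x2
  step 4: (((¬T ∧ ¬x1) ∨ ¬x1) ∧ ¬((x0 ∨ x1) ∧ x1)) ∧ ¬x2
  step 5: (((F ∧ ¬x1) ∨ ¬x1) ∧ ¬((x0 ∨ x1) ∧ x1)) ∧ ¬x2
  step 6: ((F ∨ ¬x1) ∧ ¬((x0 ∨ x1) ∧ x1)) ∧ ¬x2
  step 7: (¬x1 ∧ ¬((x0 ∨ x1) ∧ x1)) ∧ ¬x2

Answer: NO — after 7 steps the term is (¬x1 ∧ ¬((x0 ∨ x1) ∧ x1)) ∧ ¬x2, not yet normal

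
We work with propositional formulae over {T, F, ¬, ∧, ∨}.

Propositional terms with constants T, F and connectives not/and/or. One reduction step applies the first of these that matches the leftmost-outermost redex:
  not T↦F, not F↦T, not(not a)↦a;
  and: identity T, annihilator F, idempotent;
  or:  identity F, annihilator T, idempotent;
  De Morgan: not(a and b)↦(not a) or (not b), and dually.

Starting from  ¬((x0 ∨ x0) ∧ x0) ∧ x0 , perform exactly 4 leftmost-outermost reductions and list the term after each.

  start: ¬((x0 ∨ x0) ∧ x0) ∧ x0
  step 1: (¬(x0 ∨ x0) ∨ ¬x0) ∧ x0
  step 2: ((¬x0 ∧ ¬x0) ∨ ¬x0) ∧ x0
  step 3: (¬x0 ∨ ¬x0) ∧ x0
  step 4: ¬x0 ∧ x0

Answer: after 4 steps: ¬x0 ∧ x0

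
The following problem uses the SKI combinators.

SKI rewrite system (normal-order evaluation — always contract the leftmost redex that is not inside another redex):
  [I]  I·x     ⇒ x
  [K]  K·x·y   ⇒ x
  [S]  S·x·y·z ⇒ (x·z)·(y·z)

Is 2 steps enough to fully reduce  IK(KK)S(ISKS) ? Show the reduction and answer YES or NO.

Answer: NO — after 2 steps the term is KK(ISKS), not yet normal

Reduction:
  start: IK(KK)S(ISKS)
  [1] K(KK)S(ISKS)
  [2] KK(ISKS)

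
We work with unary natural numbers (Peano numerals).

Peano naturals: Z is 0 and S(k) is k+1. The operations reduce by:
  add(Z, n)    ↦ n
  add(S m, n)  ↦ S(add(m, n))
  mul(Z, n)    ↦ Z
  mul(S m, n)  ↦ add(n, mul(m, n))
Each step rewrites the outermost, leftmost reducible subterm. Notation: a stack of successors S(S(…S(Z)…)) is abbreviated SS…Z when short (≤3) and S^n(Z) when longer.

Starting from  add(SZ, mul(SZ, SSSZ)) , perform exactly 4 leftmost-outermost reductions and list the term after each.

Answer: after 4 steps: S(S(add(SSZ, mul(Z, SSSZ))))

Reduction:
  start: add(SZ, mul(SZ, SSSZ))
  →1  S(add(Z, mul(SZ, SSSZ)))
  →2  S(mul(SZ, SSSZ))
  →3  S(add(SSSZ, mul(Z, SSSZ)))
  →4  S(S(add(SSZ, mul(Z, SSSZ))))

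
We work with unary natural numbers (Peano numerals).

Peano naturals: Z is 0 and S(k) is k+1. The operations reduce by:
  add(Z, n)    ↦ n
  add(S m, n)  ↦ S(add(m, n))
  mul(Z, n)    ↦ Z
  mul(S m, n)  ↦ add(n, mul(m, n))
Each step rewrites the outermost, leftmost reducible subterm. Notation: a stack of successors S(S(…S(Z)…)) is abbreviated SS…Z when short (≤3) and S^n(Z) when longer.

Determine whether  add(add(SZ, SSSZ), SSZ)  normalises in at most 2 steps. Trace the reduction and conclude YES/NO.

  start: add(add(SZ, SSSZ), SSZ)
  [1] add(S(add(Z, SSSZ)), SSZ)
  [2] S(add(add(Z, SSSZ), SSZ))

Answer: NO — after 2 steps the term is S(add(add(Z, SSSZ), SSZ)), not yet normal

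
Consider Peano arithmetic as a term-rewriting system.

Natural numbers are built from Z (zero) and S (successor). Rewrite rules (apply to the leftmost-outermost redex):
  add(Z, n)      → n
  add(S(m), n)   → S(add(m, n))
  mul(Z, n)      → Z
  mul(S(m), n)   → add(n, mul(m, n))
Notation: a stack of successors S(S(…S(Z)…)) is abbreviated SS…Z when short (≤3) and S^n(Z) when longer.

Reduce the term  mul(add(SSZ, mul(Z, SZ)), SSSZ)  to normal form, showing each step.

  start: mul(add(SSZ, mul(Z, SZ)), SSSZ)
  [1] mul(S(add(SZ, mul(Z, SZ))), SSSZ)
  [2] add(SSSZ, mul(add(SZ, mul(Z, SZ)), SSSZ))
  [3] S(add(SSZ, mul(add(SZ, mul(Z, SZ)), SSSZ)))
  [4] S(S(add(SZ, mul(add(SZ, mul(Z, SZ)), SSSZ))))
  [5] S(S(S(add(Z, mul(add(SZ, mul(Z, SZ)), SSSZ)))))
  [6] S(S(S(mul(add(SZ, mul(Z, SZ)), SSSZ))))
  [7] S(S(S(mul(S(add(Z, mul(Z, SZ))), SSSZ))))
  [8] S(S(S(add(SSSZ, mul(add(Z, mul(Z, SZ)), SSSZ)))))
  [9] S(S(S(S(add(SSZ, mul(add(Z, mul(Z, SZ)), SSSZ))))))
  [10] S(S(S(S(S(add(SZ, mul(add(Z, mul(Z, SZ)), SSSZ)))))))
  [11] S(S(S(S(S(S(add(Z, mul(add(Z, mul(Z, SZ)), SSSZ))))))))
  [12] S(S(S(S(S(S(mul(add(Z, mul(Z, SZ)), SSSZ)))))))
  [13] S(S(S(S(S(S(mul(mul(Z, SZ), SSSZ)))))))
  [14] S(S(S(S(S(S(mul(Z, SSSZ)))))))
  [15] S^6(Z)

Answer: normal form = S^6(Z)  (in 15 steps)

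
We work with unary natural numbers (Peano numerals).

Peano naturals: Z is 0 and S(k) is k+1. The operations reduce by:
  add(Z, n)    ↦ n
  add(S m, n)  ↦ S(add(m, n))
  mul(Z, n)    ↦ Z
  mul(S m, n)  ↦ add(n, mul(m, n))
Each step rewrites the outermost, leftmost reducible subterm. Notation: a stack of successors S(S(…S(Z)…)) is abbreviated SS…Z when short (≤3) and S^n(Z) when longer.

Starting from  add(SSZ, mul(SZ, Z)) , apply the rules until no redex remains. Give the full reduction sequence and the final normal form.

Answer: normal form = SSZ  (in 6 steps)

Derivation:
  start: add(SSZ, mul(SZ, Z))
  step 1: S(add(SZ, mul(SZ, Z)))
  step 2: S(S(add(Z, mul(SZ, Z))))
  step 3: S(S(mul(SZ, Z)))
  step 4: S(S(add(Z, mul(Z, Z))))
  step 5: S(S(mul(Z, Z)))
  step 6: SSZ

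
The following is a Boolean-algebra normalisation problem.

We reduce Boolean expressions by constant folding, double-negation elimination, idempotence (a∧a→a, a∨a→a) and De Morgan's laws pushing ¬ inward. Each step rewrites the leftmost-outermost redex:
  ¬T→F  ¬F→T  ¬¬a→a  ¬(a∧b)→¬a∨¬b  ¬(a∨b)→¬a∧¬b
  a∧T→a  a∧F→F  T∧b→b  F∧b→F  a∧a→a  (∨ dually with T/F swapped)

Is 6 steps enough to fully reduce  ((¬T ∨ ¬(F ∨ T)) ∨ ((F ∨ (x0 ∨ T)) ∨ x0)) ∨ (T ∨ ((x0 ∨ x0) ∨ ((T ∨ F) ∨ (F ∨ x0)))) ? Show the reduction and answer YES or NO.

  start: ((¬T ∨ ¬(F ∨ T)) ∨ ((F ∨ (x0 ∨ T)) ∨ x0)) ∨ (T ∨ ((x0 ∨ x0) ∨ ((T ∨ F) ∨ (F ∨ x0))))
  step 1: ((F ∨ ¬(F ∨ T)) ∨ ((F ∨ (x0 ∨ T)) ∨ x0)) ∨ (T ∨ ((x0 ∨ x0) ∨ ((T ∨ F) ∨ (F ∨ x0))))
  step 2: (¬(F ∨ T) ∨ ((F ∨ (x0 ∨ T)) ∨ x0)) ∨ (T ∨ ((x0 ∨ x0) ∨ ((T ∨ F) ∨ (F ∨ x0))))
  step 3: ((¬F ∧ ¬T) ∨ ((F ∨ (x0 ∨ T)) ∨ x0)) ∨ (T ∨ ((x0 ∨ x0) ∨ ((T ∨ F) ∨ (F ∨ x0))))
  step 4: ((T ∧ ¬T) ∨ ((F ∨ (x0 ∨ T)) ∨ x0)) ∨ (T ∨ ((x0 ∨ x0) ∨ ((T ∨ F) ∨ (F ∨ x0))))
  step 5: (¬T ∨ ((F ∨ (x0 ∨ T)) ∨ x0)) ∨ (T ∨ ((x0 ∨ x0) ∨ ((T ∨ F) ∨ (F ∨ x0))))
  step 6: (F ∨ ((F ∨ (x0 ∨ T)) ∨ x0)) ∨ (T ∨ ((x0 ∨ x0) ∨ ((T ∨ F) ∨ (F ∨ x0))))

Answer: NO — after 6 steps the term is (F ∨ ((F ∨ (x0 ∨ T)) ∨ x0)) ∨ (T ∨ ((x0 ∨ x0) ∨ ((T ∨ F) ∨ (F ∨ x0)))), not yet normal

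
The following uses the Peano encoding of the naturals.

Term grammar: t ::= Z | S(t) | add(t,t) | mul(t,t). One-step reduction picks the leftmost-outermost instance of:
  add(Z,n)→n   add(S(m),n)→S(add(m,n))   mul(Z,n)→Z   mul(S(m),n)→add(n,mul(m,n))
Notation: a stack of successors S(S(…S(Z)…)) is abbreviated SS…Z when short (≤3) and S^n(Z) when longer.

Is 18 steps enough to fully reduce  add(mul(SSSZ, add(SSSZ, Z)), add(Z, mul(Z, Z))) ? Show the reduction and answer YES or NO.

  start: add(mul(SSSZ, add(SSSZ, Z)), add(Z, mul(Z, Z)))
  step 1: add(add(add(SSSZ, Z), mul(SSZ, add(SSSZ, Z))), add(Z, mul(Z, Z)))
  step 2: add(add(S(add(SSZ, Z)), mul(SSZ, add(SSSZ, Z))), add(Z, mul(Z, Z)))
  step 3: add(S(add(add(SSZ, Z), mul(SSZ, add(SSSZ, Z)))), add(Z, mul(Z, Z)))
  step 4: S(add(add(add(SSZ, Z), mul(SSZ, add(SSSZ, Z))), add(Z, mul(Z, Z))))
  step 5: S(add(add(S(add(SZ, Z)), mul(SSZ, add(SSSZ, Z))), add(Z, mul(Z, Z))))
  step 6: S(add(S(add(add(SZ, Z), mul(SSZ, add(SSSZ, Z)))), add(Z, mul(Z, Z))))
  step 7: S(S(add(add(add(SZ, Z), mul(SSZ, add(SSSZ, Z))), add(Z, mul(Z, Z)))))
  step 8: S(S(add(add(S(add(Z, Z)), mul(SSZ, add(SSSZ, Z))), add(Z, mul(Z, Z)))))
  step 9: S(S(add(S(add(add(Z, Z), mul(SSZ, add(SSSZ, Z)))), add(Z, mul(Z, Z)))))
  step 10: S(S(S(add(add(add(Z, Z), mul(SSZ, add(SSSZ, Z))), add(Z, mul(Z, Z))))))
  step 11: S(S(S(add(add(Z, mul(SSZ, add(SSSZ, Z))), add(Z, mul(Z, Z))))))
  step 12: S(S(S(add(mul(SSZ, add(SSSZ, Z)), add(Z, mul(Z, Z))))))
  step 13: S(S(S(add(add(add(SSSZ, Z), mul(SZ, add(SSSZ, Z))), add(Z, mul(Z, Z))))))
  step 14: S(S(S(add(add(S(add(SSZ, Z)), mul(SZ, add(SSSZ, Z))), add(Z, mul(Z, Z))))))
  step 15: S(S(S(add(S(add(add(SSZ, Z), mul(SZ, add(SSSZ, Z)))), add(Z, mul(Z, Z))))))
  step 16: S(S(S(S(add(add(add(SSZ, Z), mul(SZ, add(SSSZ, Z))), add(Z, mul(Z, Z)))))))
  step 17: S(S(S(S(add(add(S(add(SZ, Z)), mul(SZ, add(SSSZ, Z))), add(Z, mul(Z, Z)))))))
  step 18: S(S(S(S(add(S(add(add(SZ, Z), mul(SZ, add(SSSZ, Z)))), add(Z, mul(Z, Z)))))))

Answer: NO — after 18 steps the term is S(S(S(S(add(S(add(add(SZ, Z), mul(SZ, add(SSSZ, Z)))), add(Z, mul(Z, Z))))))), not yet normal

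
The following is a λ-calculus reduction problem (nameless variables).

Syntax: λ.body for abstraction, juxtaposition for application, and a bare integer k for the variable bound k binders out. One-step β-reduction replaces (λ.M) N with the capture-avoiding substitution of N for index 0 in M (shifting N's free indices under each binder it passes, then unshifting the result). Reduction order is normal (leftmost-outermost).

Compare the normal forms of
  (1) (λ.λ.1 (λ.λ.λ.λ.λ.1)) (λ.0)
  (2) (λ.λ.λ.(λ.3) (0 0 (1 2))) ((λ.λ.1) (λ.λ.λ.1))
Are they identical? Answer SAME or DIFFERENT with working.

Answer: SAME — A ⇓ λ.λ.λ.λ.λ.λ.1, B ⇓ λ.λ.λ.λ.λ.λ.1

Reduction:
Term A:
  start: (λ.λ.1 (λ.λ.λ.λ.λ.1)) (λ.0)
  →1  λ.(λ.0) (λ.λ.λ.λ.λ.1)
  →2  λ.λ.λ.λ.λ.λ.1

Term B:
  start: (λ.λ.λ.(λ.3) (0 0 (1 2))) ((λ.λ.1) (λ.λ.λ.1))
  →1  λ.λ.(λ.(λ.λ.1) (λ.λ.λ.1)) (0 0 (1 ((λ.λ.1) (λ.λ.λ.1))))
  →2  λ.λ.(λ.λ.1) (λ.λ.λ.1)
  →3  λ.λ.λ.λ.λ.λ.1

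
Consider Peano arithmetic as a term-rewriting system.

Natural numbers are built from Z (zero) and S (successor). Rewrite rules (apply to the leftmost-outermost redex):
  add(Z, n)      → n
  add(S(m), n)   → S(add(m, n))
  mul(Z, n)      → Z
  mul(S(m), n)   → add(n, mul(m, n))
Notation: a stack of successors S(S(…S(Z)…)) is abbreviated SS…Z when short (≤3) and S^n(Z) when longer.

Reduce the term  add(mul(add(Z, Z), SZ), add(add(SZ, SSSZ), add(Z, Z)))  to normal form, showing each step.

Answer: normal form = S^4(Z)  (in 11 steps)

Reduction:
  start: add(mul(add(Z, Z), SZ), add(add(SZ, SSSZ), add(Z, Z)))
  step 1: add(mul(Z, SZ), add(add(SZ, SSSZ), add(Z, Z)))
  step 2: add(Z, add(add(SZ, SSSZ), add(Z, Z)))
  step 3: add(add(SZ, SSSZ), add(Z, Z))
  step 4: add(S(add(Z, SSSZ)), add(Z, Z))
  step 5: S(add(add(Z, SSSZ), add(Z, Z)))
  step 6: S(add(SSSZ, add(Z, Z)))
  step 7: S(S(add(SSZ, add(Z, Z))))
  step 8: S(S(S(add(SZ, add(Z, Z)))))
  step 9: S(S(S(S(add(Z, add(Z, Z))))))
  step 10: S(S(S(S(add(Z, Z)))))
  step 11: S^4(Z)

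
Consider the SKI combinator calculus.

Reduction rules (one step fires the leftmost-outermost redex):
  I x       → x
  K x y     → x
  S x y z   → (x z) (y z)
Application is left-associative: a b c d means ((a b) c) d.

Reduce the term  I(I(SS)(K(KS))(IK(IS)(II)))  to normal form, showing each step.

Answer: normal form = SS(KS)  (in 7 steps)

Working:
  start: I(I(SS)(K(KS))(IK(IS)(II)))
  →1  I(SS)(K(KS))(IK(IS)(II))
  →2  SS(K(KS))(IK(IS)(II))
  →3  S(IK(IS)(II))(K(KS)(IK(IS)(II)))
  →4  S(K(IS)(II))(K(KS)(IK(IS)(II)))
  →5  S(IS)(K(KS)(IK(IS)(II)))
  →6  SS(K(KS)(IK(IS)(II)))
  →7  SS(KS)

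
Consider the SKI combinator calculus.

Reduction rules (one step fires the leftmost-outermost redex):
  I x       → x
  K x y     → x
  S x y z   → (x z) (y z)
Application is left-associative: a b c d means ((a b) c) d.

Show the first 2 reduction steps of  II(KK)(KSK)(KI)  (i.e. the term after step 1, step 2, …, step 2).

Answer: after 2 steps: KK(KSK)(KI)

Reduction:
  start: II(KK)(KSK)(KI)
  [1] I(KK)(KSK)(KI)
  [2] KK(KSK)(KI)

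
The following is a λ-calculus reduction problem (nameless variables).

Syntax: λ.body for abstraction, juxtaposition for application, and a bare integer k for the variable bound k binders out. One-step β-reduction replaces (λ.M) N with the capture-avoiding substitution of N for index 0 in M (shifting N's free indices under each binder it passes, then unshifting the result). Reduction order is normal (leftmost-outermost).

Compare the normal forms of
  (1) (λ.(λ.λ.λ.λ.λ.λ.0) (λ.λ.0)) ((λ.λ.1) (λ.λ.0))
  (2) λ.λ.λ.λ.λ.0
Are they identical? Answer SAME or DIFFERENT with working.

Term A:
  start: (λ.(λ.λ.λ.λ.λ.λ.0) (λ.λ.0)) ((λ.λ.1) (λ.λ.0))
  [1] (λ.λ.λ.λ.λ.λ.0) (λ.λ.0)
  [2] λ.λ.λ.λ.λ.0

Term B:
  start: λ.λ.λ.λ.λ.0

Answer: SAME — A ⇓ λ.λ.λ.λ.λ.0, B ⇓ λ.λ.λ.λ.λ.0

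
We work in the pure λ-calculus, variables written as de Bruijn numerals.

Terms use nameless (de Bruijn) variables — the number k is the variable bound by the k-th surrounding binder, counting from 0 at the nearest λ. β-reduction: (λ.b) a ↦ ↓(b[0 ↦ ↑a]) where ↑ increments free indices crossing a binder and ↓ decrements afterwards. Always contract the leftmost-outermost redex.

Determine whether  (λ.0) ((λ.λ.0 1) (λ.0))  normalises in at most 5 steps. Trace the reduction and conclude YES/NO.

  start: (λ.0) ((λ.λ.0 1) (λ.0))
  step 1: (λ.λ.0 1) (λ.0)
  step 2: λ.0 (λ.0)

Answer: YES — reaches normal form λ.0 (λ.0) in 2 ≤ 5 steps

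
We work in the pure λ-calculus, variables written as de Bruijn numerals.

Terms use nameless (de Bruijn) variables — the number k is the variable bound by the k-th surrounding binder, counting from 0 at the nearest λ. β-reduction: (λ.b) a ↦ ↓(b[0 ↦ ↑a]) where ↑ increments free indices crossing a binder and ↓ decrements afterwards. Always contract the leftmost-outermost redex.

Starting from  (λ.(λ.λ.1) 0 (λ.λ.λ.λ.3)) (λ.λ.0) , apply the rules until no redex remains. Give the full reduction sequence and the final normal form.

Answer: normal form = λ.λ.0  (in 3 steps)

Working:
  start: (λ.(λ.λ.1) 0 (λ.λ.λ.λ.3)) (λ.λ.0)
  step 1: (λ.λ.1) (λ.λ.0) (λ.λ.λ.λ.3)
  step 2: (λ.λ.λ.0) (λ.λ.λ.λ.3)
  step 3: λ.λ.0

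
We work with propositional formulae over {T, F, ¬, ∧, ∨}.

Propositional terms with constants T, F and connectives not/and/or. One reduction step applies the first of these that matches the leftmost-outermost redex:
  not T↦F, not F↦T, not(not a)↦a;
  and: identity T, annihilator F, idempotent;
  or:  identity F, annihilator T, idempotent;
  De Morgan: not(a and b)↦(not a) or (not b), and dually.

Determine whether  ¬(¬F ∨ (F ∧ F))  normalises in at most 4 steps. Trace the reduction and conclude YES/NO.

  start: ¬(¬F ∨ (F ∧ F))
  [1] ¬¬F ∧ ¬(F ∧ F)
  [2] F ∧ ¬(F ∧ F)
  [3] F

Answer: YES — reaches normal form F in 3 ≤ 4 steps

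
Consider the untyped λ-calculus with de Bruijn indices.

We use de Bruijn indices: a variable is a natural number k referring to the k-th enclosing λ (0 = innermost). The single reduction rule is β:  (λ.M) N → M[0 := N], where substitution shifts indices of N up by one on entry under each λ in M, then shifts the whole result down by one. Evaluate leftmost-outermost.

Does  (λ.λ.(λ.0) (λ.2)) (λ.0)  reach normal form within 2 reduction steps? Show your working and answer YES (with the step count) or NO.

Answer: YES — reaches normal form λ.λ.λ.0 in 2 ≤ 2 steps

Working:
  start: (λ.λ.(λ.0) (λ.2)) (λ.0)
  →1  λ.(λ.0) (λ.λ.0)
  →2  λ.λ.λ.0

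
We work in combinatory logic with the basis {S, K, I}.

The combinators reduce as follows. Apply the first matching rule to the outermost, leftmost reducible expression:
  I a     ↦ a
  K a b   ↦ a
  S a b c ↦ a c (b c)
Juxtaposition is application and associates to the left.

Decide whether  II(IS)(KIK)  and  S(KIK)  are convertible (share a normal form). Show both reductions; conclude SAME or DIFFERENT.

Term A:
  start: II(IS)(KIK)
  [1] I(IS)(KIK)
  [2] IS(KIK)
  [3] S(KIK)
  [4] SI

Term B:
  start: S(KIK)
  [1] SI

Answer: SAME — A ⇓ SI, B ⇓ SI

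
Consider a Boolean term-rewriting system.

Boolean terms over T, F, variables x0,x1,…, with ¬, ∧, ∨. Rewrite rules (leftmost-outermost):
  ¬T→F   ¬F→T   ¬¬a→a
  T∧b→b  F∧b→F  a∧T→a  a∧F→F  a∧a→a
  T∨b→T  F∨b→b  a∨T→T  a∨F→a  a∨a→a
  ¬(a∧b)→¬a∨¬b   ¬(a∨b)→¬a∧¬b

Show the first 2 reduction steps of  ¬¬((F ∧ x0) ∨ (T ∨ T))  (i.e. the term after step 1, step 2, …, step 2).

  start: ¬¬((F ∧ x0) ∨ (T ∨ T))
  →1  (F ∧ x0) ∨ (T ∨ T)
  →2  F ∨ (T ∨ T)

Answer: after 2 steps: F ∨ (T ∨ T)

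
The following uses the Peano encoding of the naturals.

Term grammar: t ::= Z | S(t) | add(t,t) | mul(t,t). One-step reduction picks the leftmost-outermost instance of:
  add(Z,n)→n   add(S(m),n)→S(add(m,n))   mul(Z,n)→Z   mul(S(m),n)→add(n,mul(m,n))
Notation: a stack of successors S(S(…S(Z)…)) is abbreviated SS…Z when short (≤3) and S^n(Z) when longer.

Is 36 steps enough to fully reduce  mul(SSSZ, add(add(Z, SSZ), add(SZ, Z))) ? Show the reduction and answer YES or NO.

Answer: YES — reaches normal form S^9(Z) in 34 ≤ 36 steps

Working:
  start: mul(SSSZ, add(add(Z, SSZ), add(SZ, Z)))
  [1] add(add(add(Z, SSZ), add(SZ, Z)), mul(SSZ, add(add(Z, SSZ), add(SZ, Z))))
  [2] add(add(SSZ, add(SZ, Z)), mul(SSZ, add(add(Z, SSZ), add(SZ, Z))))
  [3] add(S(add(SZ, add(SZ, Z))), mul(SSZ, add(add(Z, SSZ), add(SZ, Z))))
  [4] S(add(add(SZ, add(SZ, Z)), mul(SSZ, add(add(Z, SSZ), add(SZ, Z)))))
  [5] S(add(S(add(Z, add(SZ, Z))), mul(SSZ, add(add(Z, SSZ), add(SZ, Z)))))
  [6] S(S(add(add(Z, add(SZ, Z)), mul(SSZ, add(add(Z, SSZ), add(SZ, Z))))))
  [7] S(S(add(add(SZ, Z), mul(SSZ, add(add(Z, SSZ), add(SZ, Z))))))
  [8] S(S(add(S(add(Z, Z)), mul(SSZ, add(add(Z, SSZ), add(SZ, Z))))))
  [9] S(S(S(add(add(Z, Z), mul(SSZ, add(add(Z, SSZ), add(SZ, Z)))))))
  [10] S(S(S(add(Z, mul(SSZ, add(add(Z, SSZ), add(SZ, Z)))))))
  [11] S(S(S(mul(SSZ, add(add(Z, SSZ), add(SZ, Z))))))
  [12] S(S(S(add(add(add(Z, SSZ), add(SZ, Z)), mul(SZ, add(add(Z, SSZ), add(SZ, Z)))))))
  [13] S(S(S(add(add(SSZ, add(SZ, Z)), mul(SZ, add(add(Z, SSZ), add(SZ, Z)))))))
  [14] S(S(S(add(S(add(SZ, add(SZ, Z))), mul(SZ, add(add(Z, SSZ), add(SZ, Z)))))))
  [15] S(S(S(S(add(add(SZ, add(SZ, Z)), mul(SZ, add(add(Z, SSZ), add(SZ, Z))))))))
  [16] S(S(S(S(add(S(add(Z, add(SZ, Z))), mul(SZ, add(add(Z, SSZ), add(SZ, Z))))))))
  [17] S(S(S(S(S(add(add(Z, add(SZ, Z)), mul(SZ, add(add(Z, SSZ), add(SZ, Z)))))))))
  [18] S(S(S(S(S(add(add(SZ, Z), mul(SZ, add(add(Z, SSZ), add(SZ, Z)))))))))
  [19] S(S(S(S(S(add(S(add(Z, Z)), mul(SZ, add(add(Z, SSZ), add(SZ, Z)))))))))
  [20] S(S(S(S(S(S(add(add(Z, Z), mul(SZ, add(add(Z, SSZ), add(SZ, Z))))))))))
  [21] S(S(S(S(S(S(add(Z, mul(SZ, add(add(Z, SSZ), add(SZ, Z))))))))))
  [22] S(S(S(S(S(S(mul(SZ, add(add(Z, SSZ), add(SZ, Z)))))))))
  [23] S(S(S(S(S(S(add(add(add(Z, SSZ), add(SZ, Z)), mul(Z, add(add(Z, SSZ), add(SZ, Z))))))))))
  [24] S(S(S(S(S(S(add(add(SSZ, add(SZ, Z)), mul(Z, add(add(Z, SSZ), add(SZ, Z))))))))))
  [25] S(S(S(S(S(S(add(S(add(SZ, add(SZ, Z))), mul(Z, add(add(Z, SSZ), add(SZ, Z))))))))))
  [26] S(S(S(S(S(S(S(add(add(SZ, add(SZ, Z)), mul(Z, add(add(Z, SSZ), add(SZ, Z)))))))))))
  [27] S(S(S(S(S(S(S(add(S(add(Z, add(SZ, Z))), mul(Z, add(add(Z, SSZ), add(SZ, Z)))))))))))
  [28] S(S(S(S(S(S(S(S(add(add(Z, add(SZ, Z)), mul(Z, add(add(Z, SSZ), add(SZ, Z))))))))))))
  [29] S(S(S(S(S(S(S(S(add(add(SZ, Z), mul(Z, add(add(Z, SSZ), add(SZ, Z))))))))))))
  [30] S(S(S(S(S(S(S(S(add(S(add(Z, Z)), mul(Z, add(add(Z, SSZ), add(SZ, Z))))))))))))
  [31] S(S(S(S(S(S(S(S(S(add(add(Z, Z), mul(Z, add(add(Z, SSZ), add(SZ, Z)))))))))))))
  [32] S(S(S(S(S(S(S(S(S(add(Z, mul(Z, add(add(Z, SSZ), add(SZ, Z)))))))))))))
  [33] S(S(S(S(S(S(S(S(S(mul(Z, add(add(Z, SSZ), add(SZ, Z))))))))))))
  [34] S^9(Z)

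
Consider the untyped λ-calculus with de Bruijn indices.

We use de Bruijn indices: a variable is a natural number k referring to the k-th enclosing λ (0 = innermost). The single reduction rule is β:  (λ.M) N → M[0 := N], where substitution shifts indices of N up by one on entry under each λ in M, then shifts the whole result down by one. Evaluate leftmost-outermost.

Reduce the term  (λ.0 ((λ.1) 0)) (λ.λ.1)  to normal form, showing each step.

  start: (λ.0 ((λ.1) 0)) (λ.λ.1)
  →1  (λ.λ.1) ((λ.λ.λ.1) (λ.λ.1))
  →2  λ.(λ.λ.λ.1) (λ.λ.1)
  →3  λ.λ.λ.1

Answer: normal form = λ.λ.λ.1  (in 3 steps)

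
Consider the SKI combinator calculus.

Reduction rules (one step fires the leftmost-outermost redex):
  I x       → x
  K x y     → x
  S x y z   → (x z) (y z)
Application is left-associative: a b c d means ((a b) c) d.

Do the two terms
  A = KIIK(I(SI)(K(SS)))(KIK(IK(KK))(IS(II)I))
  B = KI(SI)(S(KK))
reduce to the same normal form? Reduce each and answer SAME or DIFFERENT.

Term A:
  start: KIIK(I(SI)(K(SS)))(KIK(IK(KK))(IS(II)I))
  →1  IK(I(SI)(K(SS)))(KIK(IK(KK))(IS(II)I))
  →2  K(I(SI)(K(SS)))(KIK(IK(KK))(IS(II)I))
  →3  I(SI)(K(SS))
  →4  SI(K(SS))

Term B:
  start: KI(SI)(S(KK))
  →1  I(S(KK))
  →2  S(KK)

Answer: DIFFERENT — A ⇓ SI(K(SS)), B ⇓ S(KK)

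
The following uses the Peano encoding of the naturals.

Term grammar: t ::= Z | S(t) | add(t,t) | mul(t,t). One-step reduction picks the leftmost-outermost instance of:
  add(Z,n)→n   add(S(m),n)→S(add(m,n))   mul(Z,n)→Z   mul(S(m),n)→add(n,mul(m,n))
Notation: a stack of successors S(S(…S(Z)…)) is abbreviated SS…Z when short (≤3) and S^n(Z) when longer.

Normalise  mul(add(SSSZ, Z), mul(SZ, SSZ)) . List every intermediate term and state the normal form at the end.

  start: mul(add(SSSZ, Z), mul(SZ, SSZ))
  →1  mul(S(add(SSZ, Z)), mul(SZ, SSZ))
  →2  add(mul(SZ, SSZ), mul(add(SSZ, Z), mul(SZ, SSZ)))
  →3  add(add(SSZ, mul(Z, SSZ)), mul(add(SSZ, Z), mul(SZ, SSZ)))
  →4  add(S(add(SZ, mul(Z, SSZ))), mul(add(SSZ, Z), mul(SZ, SSZ)))
  →5  S(add(add(SZ, mul(Z, SSZ)), mul(add(SSZ, Z), mul(SZ, SSZ))))
  →6  S(add(S(add(Z, mul(Z, SSZ))), mul(add(SSZ, Z), mul(SZ, SSZ))))
  →7  S(S(add(add(Z, mul(Z, SSZ)), mul(add(SSZ, Z), mul(SZ, SSZ)))))
  →8  S(S(add(mul(Z, SSZ), mul(add(SSZ, Z), mul(SZ, SSZ)))))
  →9  S(S(add(Z, mul(add(SSZ, Z), mul(SZ, SSZ)))))
  →10  S(S(mul(add(SSZ, Z), mul(SZ, SSZ))))
  →11  S(S(mul(S(add(SZ, Z)), mul(SZ, SSZ))))
  →12  S(S(add(mul(SZ, SSZ), mul(add(SZ, Z), mul(SZ, SSZ)))))
  →13  S(S(add(add(SSZ, mul(Z, SSZ)), mul(add(SZ, Z), mul(SZ, SSZ)))))
  →14  S(S(add(S(add(SZ, mul(Z, SSZ))), mul(add(SZ, Z), mul(SZ, SSZ)))))
  →15  S(S(S(add(add(SZ, mul(Z, SSZ)), mul(add(SZ, Z), mul(SZ, SSZ))))))
  →16  S(S(S(add(S(add(Z, mul(Z, SSZ))), mul(add(SZ, Z), mul(SZ, SSZ))))))
  →17  S(S(S(S(add(add(Z, mul(Z, SSZ)), mul(add(SZ, Z), mul(SZ, SSZ)))))))
  →18  S(S(S(S(add(mul(Z, SSZ), mul(add(SZ, Z), mul(SZ, SSZ)))))))
  →19  S(S(S(S(add(Z, mul(add(SZ, Z), mul(SZ, SSZ)))))))
  →20  S(S(S(S(mul(add(SZ, Z), mul(SZ, SSZ))))))
  →21  S(S(S(S(mul(S(add(Z, Z)), mul(SZ, SSZ))))))
  →22  S(S(S(S(add(mul(SZ, SSZ), mul(add(Z, Z), mul(SZ, SSZ)))))))
  →23  S(S(S(S(add(add(SSZ, mul(Z, SSZ)), mul(add(Z, Z), mul(SZ, SSZ)))))))
  →24  S(S(S(S(add(S(add(SZ, mul(Z, SSZ))), mul(add(Z, Z), mul(SZ, SSZ)))))))
  →25  S(S(S(S(S(add(add(SZ, mul(Z, SSZ)), mul(add(Z, Z), mul(SZ, SSZ))))))))
  →26  S(S(S(S(S(add(S(add(Z, mul(Z, SSZ))), mul(add(Z, Z), mul(SZ, SSZ))))))))
  →27  S(S(S(S(S(S(add(add(Z, mul(Z, SSZ)), mul(add(Z, Z), mul(SZ, SSZ)))))))))
  →28  S(S(S(S(S(S(add(mul(Z, SSZ), mul(add(Z, Z), mul(SZ, SSZ)))))))))
  →29  S(S(S(S(S(S(add(Z, mul(add(Z, Z), mul(SZ, SSZ)))))))))
  →30  S(S(S(S(S(S(mul(add(Z, Z), mul(SZ, SSZ))))))))
  →31  S(S(S(S(S(S(mul(Z, mul(SZ, SSZ))))))))
  →32  S^6(Z)

Answer: normal form = S^6(Z)  (in 32 steps)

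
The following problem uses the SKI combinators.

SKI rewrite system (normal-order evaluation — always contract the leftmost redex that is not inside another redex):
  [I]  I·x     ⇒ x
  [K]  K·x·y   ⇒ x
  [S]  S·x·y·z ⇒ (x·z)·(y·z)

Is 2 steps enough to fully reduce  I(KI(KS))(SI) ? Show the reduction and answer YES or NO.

  start: I(KI(KS))(SI)
  →1  KI(KS)(SI)
  →2  I(SI)

Answer: NO — after 2 steps the term is I(SI), not yet normal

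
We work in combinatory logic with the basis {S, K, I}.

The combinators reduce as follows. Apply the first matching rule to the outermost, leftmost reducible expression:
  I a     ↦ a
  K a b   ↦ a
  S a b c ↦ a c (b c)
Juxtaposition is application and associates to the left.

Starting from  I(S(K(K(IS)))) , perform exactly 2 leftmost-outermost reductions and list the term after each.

  start: I(S(K(K(IS))))
  →1  S(K(K(IS)))
  →2  S(K(KS))

Answer: after 2 steps: S(K(KS))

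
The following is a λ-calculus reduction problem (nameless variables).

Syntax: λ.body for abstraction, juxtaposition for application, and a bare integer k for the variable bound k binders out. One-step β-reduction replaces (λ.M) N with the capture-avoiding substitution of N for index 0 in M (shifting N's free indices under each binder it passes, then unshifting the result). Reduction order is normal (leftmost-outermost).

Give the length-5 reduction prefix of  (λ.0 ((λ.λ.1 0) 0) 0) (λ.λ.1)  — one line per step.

Answer: after 5 steps: λ.λ.1

Derivation:
  start: (λ.0 ((λ.λ.1 0) 0) 0) (λ.λ.1)
  [1] (λ.λ.1) ((λ.λ.1 0) (λ.λ.1)) (λ.λ.1)
  [2] (λ.(λ.λ.1 0) (λ.λ.1)) (λ.λ.1)
  [3] (λ.λ.1 0) (λ.λ.1)
  [4] λ.(λ.λ.1) 0
  [5] λ.λ.1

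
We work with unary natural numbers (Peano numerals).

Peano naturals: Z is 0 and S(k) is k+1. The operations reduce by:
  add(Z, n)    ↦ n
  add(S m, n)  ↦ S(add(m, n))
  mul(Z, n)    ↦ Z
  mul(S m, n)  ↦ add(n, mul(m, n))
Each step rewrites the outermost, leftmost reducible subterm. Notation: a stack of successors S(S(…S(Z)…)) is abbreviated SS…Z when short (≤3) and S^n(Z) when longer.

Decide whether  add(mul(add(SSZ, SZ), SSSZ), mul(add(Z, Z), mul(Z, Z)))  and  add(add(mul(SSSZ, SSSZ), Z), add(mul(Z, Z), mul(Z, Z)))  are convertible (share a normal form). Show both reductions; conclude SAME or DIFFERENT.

Answer: SAME — A ⇓ S^9(Z), B ⇓ S^9(Z)

Working:
Term A:
  start: add(mul(add(SSZ, SZ), SSSZ), mul(add(Z, Z), mul(Z, Z)))
  [1] add(mul(S(add(SZ, SZ)), SSSZ), mul(add(Z, Z), mul(Z, Z)))
  [2] add(add(SSSZ, mul(add(SZ, SZ), SSSZ)), mul(add(Z, Z), mul(Z, Z)))
  [3] add(S(add(SSZ, mul(add(SZ, SZ), SSSZ))), mul(add(Z, Z), mul(Z, Z)))
  [4] S(add(add(SSZ, mul(add(SZ, SZ), SSSZ)), mul(add(Z, Z), mul(Z, Z))))
  [5] S(add(S(add(SZ, mul(add(SZ, SZ), SSSZ))), mul(add(Z, Z), mul(Z, Z))))
  [6] S(S(add(add(SZ, mul(add(SZ, SZ), SSSZ)), mul(add(Z, Z), mul(Z, Z)))))
  [7] S(S(add(S(add(Z, mul(add(SZ, SZ), SSSZ))), mul(add(Z, Z), mul(Z, Z)))))
  [8] S(S(S(add(add(Z, mul(add(SZ, SZ), SSSZ)), mul(add(Z, Z), mul(Z, Z))))))
  [9] S(S(S(add(mul(add(SZ, SZ), SSSZ), mul(add(Z, Z), mul(Z, Z))))))
  [10] S(S(S(add(mul(S(add(Z, SZ)), SSSZ), mul(add(Z, Z), mul(Z, Z))))))
  [11] S(S(S(add(add(SSSZ, mul(add(Z, SZ), SSSZ)), mul(add(Z, Z), mul(Z, Z))))))
  [12] S(S(S(add(S(add(SSZ, mul(add(Z, SZ), SSSZ))), mul(add(Z, Z), mul(Z, Z))))))
  [13] S(S(S(S(add(add(SSZ, mul(add(Z, SZ), SSSZ)), mul(add(Z, Z), mul(Z, Z)))))))
  [14] S(S(S(S(add(S(add(SZ, mul(add(Z, SZ), SSSZ))), mul(add(Z, Z), mul(Z, Z)))))))
  [15] S(S(S(S(S(add(add(SZ, mul(add(Z, SZ), SSSZ)), mul(add(Z, Z), mul(Z, Z))))))))
  [16] S(S(S(S(S(add(S(add(Z, mul(add(Z, SZ), SSSZ))), mul(add(Z, Z), mul(Z, Z))))))))
  [17] S(S(S(S(S(S(add(add(Z, mul(add(Z, SZ), SSSZ)), mul(add(Z, Z), mul(Z, Z)))))))))
  [18] S(S(S(S(S(S(add(mul(add(Z, SZ), SSSZ), mul(add(Z, Z), mul(Z, Z)))))))))
  [19] S(S(S(S(S(S(add(mul(SZ, SSSZ), mul(add(Z, Z), mul(Z, Z)))))))))
  [20] S(S(S(S(S(S(add(add(SSSZ, mul(Z, SSSZ)), mul(add(Z, Z), mul(Z, Z)))))))))
  [21] S(S(S(S(S(S(add(S(add(SSZ, mul(Z, SSSZ))), mul(add(Z, Z), mul(Z, Z)))))))))
  [22] S(S(S(S(S(S(S(add(add(SSZ, mul(Z, SSSZ)), mul(add(Z, Z), mul(Z, Z))))))))))
  [23] S(S(S(S(S(S(S(add(S(add(SZ, mul(Z, SSSZ))), mul(add(Z, Z), mul(Z, Z))))))))))
  [24] S(S(S(S(S(S(S(S(add(add(SZ, mul(Z, SSSZ)), mul(add(Z, Z), mul(Z, Z)))))))))))
  [25] S(S(S(S(S(S(S(S(add(S(add(Z, mul(Z, SSSZ))), mul(add(Z, Z), mul(Z, Z)))))))))))
  [26] S(S(S(S(S(S(S(S(S(add(add(Z, mul(Z, SSSZ)), mul(add(Z, Z), mul(Z, Z))))))))))))
  [27] S(S(S(S(S(S(S(S(S(add(mul(Z, SSSZ), mul(add(Z, Z), mul(Z, Z))))))))))))
  [28] S(S(S(S(S(S(S(S(S(add(Z, mul(add(Z, Z), mul(Z, Z))))))))))))
  [29] S(S(S(S(S(S(S(S(S(mul(add(Z, Z), mul(Z, Z)))))))))))
  [30] S(S(S(S(S(S(S(S(S(mul(Z, mul(Z, Z)))))))))))
  [31] S^9(Z)

Term B:
  start: add(add(mul(SSSZ, SSSZ), Z), add(mul(Z, Z), mul(Z, Z)))
  [1] add(add(add(SSSZ, mul(SSZ, SSSZ)), Z), add(mul(Z, Z), mul(Z, Z)))
  [2] add(add(S(add(SSZ, mul(SSZ, SSSZ))), Z), add(mul(Z, Z), mul(Z, Z)))
  [3] add(S(add(add(SSZ, mul(SSZ, SSSZ)), Z)), add(mul(Z, Z), mul(Z, Z)))
  [4] S(add(add(add(SSZ, mul(SSZ, SSSZ)), Z), add(mul(Z, Z), mul(Z, Z))))
  [5] S(add(add(S(add(SZ, mul(SSZ, SSSZ))), Z), add(mul(Z, Z), mul(Z, Z))))
  [6] S(add(S(add(add(SZ, mul(SSZ, SSSZ)), Z)), add(mul(Z, Z), mul(Z, Z))))
  [7] S(S(add(add(add(SZ, mul(SSZ, SSSZ)), Z), add(mul(Z, Z), mul(Z, Z)))))
  [8] S(S(add(add(S(add(Z, mul(SSZ, SSSZ))), Z), add(mul(Z, Z), mul(Z, Z)))))
  [9] S(S(add(S(add(add(Z, mul(SSZ, SSSZ)), Z)), add(mul(Z, Z), mul(Z, Z)))))
  [10] S(S(S(add(add(add(Z, mul(SSZ, SSSZ)), Z), add(mul(Z, Z), mul(Z, Z))))))
  [11] S(S(S(add(add(mul(SSZ, SSSZ), Z), add(mul(Z, Z), mul(Z, Z))))))
  [12] S(S(S(add(add(add(SSSZ, mul(SZ, SSSZ)), Z), add(mul(Z, Z), mul(Z, Z))))))
  [13] S(S(S(add(add(S(add(SSZ, mul(SZ, SSSZ))), Z), add(mul(Z, Z), mul(Z, Z))))))
  [14] S(S(S(add(S(add(add(SSZ, mul(SZ, SSSZ)), Z)), add(mul(Z, Z), mul(Z, Z))))))
  [15] S(S(S(S(add(add(add(SSZ, mul(SZ, SSSZ)), Z), add(mul(Z, Z), mul(Z, Z)))))))
  [16] S(S(S(S(add(add(S(add(SZ, mul(SZ, SSSZ))), Z), add(mul(Z, Z), mul(Z, Z)))))))
  [17] S(S(S(S(add(S(add(add(SZ, mul(SZ, SSSZ)), Z)), add(mul(Z, Z), mul(Z, Z)))))))
  [18] S(S(S(S(S(add(add(add(SZ, mul(SZ, SSSZ)), Z), add(mul(Z, Z), mul(Z, Z))))))))
  [19] S(S(S(S(S(add(add(S(add(Z, mul(SZ, SSSZ))), Z), add(mul(Z, Z), mul(Z, Z))))))))
  [20] S(S(S(S(S(add(S(add(add(Z, mul(SZ, SSSZ)), Z)), add(mul(Z, Z), mul(Z, Z))))))))
  [21] S(S(S(S(S(S(add(add(add(Z, mul(SZ, SSSZ)), Z), add(mul(Z, Z), mul(Z, Z)))))))))
  [22] S(S(S(S(S(S(add(add(mul(SZ, SSSZ), Z), add(mul(Z, Z), mul(Z, Z)))))))))
  [23] S(S(S(S(S(S(add(add(add(SSSZ, mul(Z, SSSZ)), Z), add(mul(Z, Z), mul(Z, Z)))))))))
  [24] S(S(S(S(S(S(add(add(S(add(SSZ, mul(Z, SSSZ))), Z), add(mul(Z, Z), mul(Z, Z)))))))))
  [25] S(S(S(S(S(S(add(S(add(add(SSZ, mul(Z, SSSZ)), Z)), add(mul(Z, Z), mul(Z, Z)))))))))
  [26] S(S(S(S(S(S(S(add(add(add(SSZ, mul(Z, SSSZ)), Z), add(mul(Z, Z), mul(Z, Z))))))))))
  [27] S(S(S(S(S(S(S(add(add(S(add(SZ, mul(Z, SSSZ))), Z), add(mul(Z, Z), mul(Z, Z))))))))))
  [28] S(S(S(S(S(S(S(add(S(add(add(SZ, mul(Z, SSSZ)), Z)), add(mul(Z, Z), mul(Z, Z))))))))))
  [29] S(S(S(S(S(S(S(S(add(add(add(SZ, mul(Z, SSSZ)), Z), add(mul(Z, Z), mul(Z, Z)))))))))))
  [30] S(S(S(S(S(S(S(S(add(add(S(add(Z, mul(Z, SSSZ))), Z), add(mul(Z, Z), mul(Z, Z)))))))))))
  [31] S(S(S(S(S(S(S(S(add(S(add(add(Z, mul(Z, SSSZ)), Z)), add(mul(Z, Z), mul(Z, Z)))))))))))
  [32] S(S(S(S(S(S(S(S(S(add(add(add(Z, mul(Z, SSSZ)), Z), add(mul(Z, Z), mul(Z, Z))))))))))))
  [33] S(S(S(S(S(S(S(S(S(add(add(mul(Z, SSSZ), Z), add(mul(Z, Z), mul(Z, Z))))))))))))
  [34] S(S(S(S(S(S(S(S(S(add(add(Z, Z), add(mul(Z, Z), mul(Z, Z))))))))))))
  [35] S(S(S(S(S(S(S(S(S(add(Z, add(mul(Z, Z), mul(Z, Z))))))))))))
  [36] S(S(S(S(S(S(S(S(S(add(mul(Z, Z), mul(Z, Z)))))))))))
  [37] S(S(S(S(S(S(S(S(S(add(Z, mul(Z, Z)))))))))))
  [38] S(S(S(S(S(S(S(S(S(mul(Z, Z))))))))))
  [39] S^9(Z)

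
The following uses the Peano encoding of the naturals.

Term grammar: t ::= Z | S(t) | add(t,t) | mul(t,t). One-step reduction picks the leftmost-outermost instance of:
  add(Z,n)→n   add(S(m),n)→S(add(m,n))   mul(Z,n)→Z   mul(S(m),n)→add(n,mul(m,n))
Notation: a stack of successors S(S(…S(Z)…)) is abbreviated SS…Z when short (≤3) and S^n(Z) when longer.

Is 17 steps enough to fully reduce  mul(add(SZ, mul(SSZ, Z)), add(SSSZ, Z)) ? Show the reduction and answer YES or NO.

Answer: YES — reaches normal form SSSZ in 17 ≤ 17 steps

Working:
  start: mul(add(SZ, mul(SSZ, Z)), add(SSSZ, Z))
  →1  mul(S(add(Z, mul(SSZ, Z))), add(SSSZ, Z))
  →2  add(add(SSSZ, Z), mul(add(Z, mul(SSZ, Z)), add(SSSZ, Z)))
  →3  add(S(add(SSZ, Z)), mul(add(Z, mul(SSZ, Z)), add(SSSZ, Z)))
  →4  S(add(add(SSZ, Z), mul(add(Z, mul(SSZ, Z)), add(SSSZ, Z))))
  →5  S(add(S(add(SZ, Z)), mul(add(Z, mul(SSZ, Z)), add(SSSZ, Z))))
  →6  S(S(add(add(SZ, Z), mul(add(Z, mul(SSZ, Z)), add(SSSZ, Z)))))
  →7  S(S(add(S(add(Z, Z)), mul(add(Z, mul(SSZ, Z)), add(SSSZ, Z)))))
  →8  S(S(S(add(add(Z, Z), mul(add(Z, mul(SSZ, Z)), add(SSSZ, Z))))))
  →9  S(S(S(add(Z, mul(add(Z, mul(SSZ, Z)), add(SSSZ, Z))))))
  →10  S(S(S(mul(add(Z, mul(SSZ, Z)), add(SSSZ, Z)))))
  →11  S(S(S(mul(mul(SSZ, Z), add(SSSZ, Z)))))
  →12  S(S(S(mul(add(Z, mul(SZ, Z)), add(SSSZ, Z)))))
  →13  S(S(S(mul(mul(SZ, Z), add(SSSZ, Z)))))
  →14  S(S(S(mul(add(Z, mul(Z, Z)), add(SSSZ, Z)))))
  →15  S(S(S(mul(mul(Z, Z), add(SSSZ, Z)))))
  →16  S(S(S(mul(Z, add(SSSZ, Z)))))
  →17  SSSZ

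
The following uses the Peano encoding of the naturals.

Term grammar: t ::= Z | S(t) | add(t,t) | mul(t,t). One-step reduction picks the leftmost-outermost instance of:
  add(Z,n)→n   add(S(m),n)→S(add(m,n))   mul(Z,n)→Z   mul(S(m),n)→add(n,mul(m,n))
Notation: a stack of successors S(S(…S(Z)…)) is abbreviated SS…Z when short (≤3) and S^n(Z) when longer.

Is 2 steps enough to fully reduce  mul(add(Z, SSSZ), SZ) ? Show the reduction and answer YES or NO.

  start: mul(add(Z, SSSZ), SZ)
  →1  mul(SSSZ, SZ)
  →2  add(SZ, mul(SSZ, SZ))

Answer: NO — after 2 steps the term is add(SZ, mul(SSZ, SZ)), not yet normal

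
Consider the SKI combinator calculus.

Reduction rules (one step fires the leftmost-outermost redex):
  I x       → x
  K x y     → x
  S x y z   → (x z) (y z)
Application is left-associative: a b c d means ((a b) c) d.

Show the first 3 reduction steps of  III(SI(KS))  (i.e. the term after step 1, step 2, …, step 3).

  start: III(SI(KS))
  [1] II(SI(KS))
  [2] I(SI(KS))
  [3] SI(KS)

Answer: after 3 steps: SI(KS)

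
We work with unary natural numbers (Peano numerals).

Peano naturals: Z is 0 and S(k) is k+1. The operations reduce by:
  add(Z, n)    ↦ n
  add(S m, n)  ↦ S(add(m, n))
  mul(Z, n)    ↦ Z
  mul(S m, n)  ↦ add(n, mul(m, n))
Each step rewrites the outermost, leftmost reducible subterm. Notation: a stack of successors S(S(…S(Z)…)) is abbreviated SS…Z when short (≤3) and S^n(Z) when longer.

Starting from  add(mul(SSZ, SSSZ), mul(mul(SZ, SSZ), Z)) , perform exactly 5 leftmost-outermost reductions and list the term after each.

Answer: after 5 steps: S(S(add(add(SZ, mul(SZ, SSSZ)), mul(mul(SZ, SSZ), Z))))

Derivation:
  start: add(mul(SSZ, SSSZ), mul(mul(SZ, SSZ), Z))
  step 1: add(add(SSSZ, mul(SZ, SSSZ)), mul(mul(SZ, SSZ), Z))
  step 2: add(S(add(SSZ, mul(SZ, SSSZ))), mul(mul(SZ, SSZ), Z))
  step 3: S(add(add(SSZ, mul(SZ, SSSZ)), mul(mul(SZ, SSZ), Z)))
  step 4: S(add(S(add(SZ, mul(SZ, SSSZ))), mul(mul(SZ, SSZ), Z)))
  step 5: S(S(add(add(SZ, mul(SZ, SSSZ)), mul(mul(SZ, SSZ), Z))))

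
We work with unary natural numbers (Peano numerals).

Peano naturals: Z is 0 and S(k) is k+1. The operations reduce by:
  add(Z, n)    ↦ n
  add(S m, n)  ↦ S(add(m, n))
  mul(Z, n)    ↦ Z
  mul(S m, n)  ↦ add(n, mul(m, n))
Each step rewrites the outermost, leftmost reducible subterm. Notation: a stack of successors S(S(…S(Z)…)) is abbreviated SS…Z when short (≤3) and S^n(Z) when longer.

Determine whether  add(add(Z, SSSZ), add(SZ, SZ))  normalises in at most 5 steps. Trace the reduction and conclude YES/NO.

  start: add(add(Z, SSSZ), add(SZ, SZ))
  step 1: add(SSSZ, add(SZ, SZ))
  step 2: S(add(SSZ, add(SZ, SZ)))
  step 3: S(S(add(SZ, add(SZ, SZ))))
  step 4: S(S(S(add(Z, add(SZ, SZ)))))
  step 5: S(S(S(add(SZ, SZ))))

Answer: NO — after 5 steps the term is S(S(S(add(SZ, SZ)))), not yet normal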